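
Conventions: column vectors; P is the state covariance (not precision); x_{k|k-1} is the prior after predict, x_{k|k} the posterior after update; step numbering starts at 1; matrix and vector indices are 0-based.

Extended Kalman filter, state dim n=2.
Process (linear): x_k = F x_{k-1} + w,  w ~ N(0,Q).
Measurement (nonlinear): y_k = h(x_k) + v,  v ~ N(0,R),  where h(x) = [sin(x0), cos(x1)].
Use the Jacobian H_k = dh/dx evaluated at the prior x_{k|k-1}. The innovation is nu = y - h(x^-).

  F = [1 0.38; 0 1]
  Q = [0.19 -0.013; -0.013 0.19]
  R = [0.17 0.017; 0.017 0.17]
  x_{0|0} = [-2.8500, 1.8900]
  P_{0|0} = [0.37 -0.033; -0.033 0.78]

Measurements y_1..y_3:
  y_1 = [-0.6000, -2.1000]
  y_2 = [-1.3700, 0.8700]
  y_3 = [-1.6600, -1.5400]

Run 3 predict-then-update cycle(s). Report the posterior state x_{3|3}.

x_post = [-1.2235, 3.3774]

step 1: x^-=[-2.1318, 1.8900]  P^-=[0.6476 0.2504; 0.2504 0.9700]  H_jac=[-0.5320 0.0000; 0.0000 -0.9495]  S=[0.3533 0.1435; 0.1435 1.0445]  K=[-0.9349 -0.0992; -0.0201 -0.8790]  nu=[0.2467, -1.7862]  x^+=[-2.1853, 3.4552]  P^+=[0.3019 0.0345; 0.0345 0.1577]
step 2: x^-=[-0.8723, 3.4552]  P^-=[0.5409 0.0814; 0.0814 0.3477]  H_jac=[0.6431 0.0000; 0.0000 0.3084]  S=[0.3937 0.0332; 0.0332 0.2031]  K=[0.8853 -0.0208; 0.0898 0.5135]  nu=[-0.6042, 1.8212]  x^+=[-1.4451, 4.3361]  P^+=[0.2335 0.0373; 0.0373 0.2880]
step 3: x^-=[0.2026, 4.3361]  P^-=[0.4934 0.1337; 0.1337 0.4780]  H_jac=[0.9795 0.0000; 0.0000 0.9300]  S=[0.6434 0.1388; 0.1388 0.5834]  K=[0.7433 0.0363; 0.0413 0.7521]  nu=[-1.8612, -1.1725]  x^+=[-1.2235, 3.3774]  P^+=[0.1296 0.0202; 0.0202 0.1382]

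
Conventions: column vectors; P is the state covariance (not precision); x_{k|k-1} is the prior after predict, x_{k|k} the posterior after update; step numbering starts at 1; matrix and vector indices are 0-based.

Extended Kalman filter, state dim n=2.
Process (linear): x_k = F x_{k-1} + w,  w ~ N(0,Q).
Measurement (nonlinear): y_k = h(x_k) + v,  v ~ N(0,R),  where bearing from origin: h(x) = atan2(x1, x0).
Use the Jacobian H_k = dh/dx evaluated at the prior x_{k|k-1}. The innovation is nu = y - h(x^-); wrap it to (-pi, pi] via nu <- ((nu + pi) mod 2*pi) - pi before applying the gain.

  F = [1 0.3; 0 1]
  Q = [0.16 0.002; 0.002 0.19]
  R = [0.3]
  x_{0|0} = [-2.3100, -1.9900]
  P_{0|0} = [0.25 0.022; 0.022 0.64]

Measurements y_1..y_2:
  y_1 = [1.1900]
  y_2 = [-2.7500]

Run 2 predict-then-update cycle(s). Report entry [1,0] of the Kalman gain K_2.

step 1: x^-=[-2.9070, -1.9900]  P^-=[0.4808 0.2160; 0.2160 0.8300]  H_jac=[0.1603 -0.2342]  S=[0.3417]  K=[0.0776; -0.4676]  nu=[-2.5519]  x^+=[-3.1049, -0.7967]  P^+=[0.4787 0.2284; 0.2284 0.7553]
step 2: x^-=[-3.3439, -0.7967]  P^-=[0.8438 0.4570; 0.4570 0.9453]  H_jac=[0.0674 -0.2830]  S=[0.3621]  K=[-0.2000; -0.6537]  nu=[0.1577]  x^+=[-3.3755, -0.8997]  P^+=[0.8293 0.4096; 0.4096 0.7906]

K[1,0] = -0.6537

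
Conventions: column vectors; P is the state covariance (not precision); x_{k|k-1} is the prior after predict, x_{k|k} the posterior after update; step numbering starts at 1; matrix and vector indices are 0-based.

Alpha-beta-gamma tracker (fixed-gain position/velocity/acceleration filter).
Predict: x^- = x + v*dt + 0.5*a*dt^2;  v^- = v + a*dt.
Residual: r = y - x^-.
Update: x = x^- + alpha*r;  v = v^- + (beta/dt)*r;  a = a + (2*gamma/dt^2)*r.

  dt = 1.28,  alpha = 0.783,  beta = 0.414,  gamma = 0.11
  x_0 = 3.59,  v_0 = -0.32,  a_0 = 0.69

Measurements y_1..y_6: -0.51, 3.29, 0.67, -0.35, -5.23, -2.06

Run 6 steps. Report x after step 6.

x_post = -3.1693

step 1: x_pred=3.7456  r=-4.2556  x^+=0.4135  v^+=-0.8132  a^+=0.1186
step 2: x_pred=-0.5303  r=3.8203  x^+=2.4610  v^+=0.5742  a^+=0.6315
step 3: x_pred=3.7133  r=-3.0433  x^+=1.3304  v^+=0.3982  a^+=0.2229
step 4: x_pred=2.0227  r=-2.3727  x^+=0.1649  v^+=-0.0839  a^+=-0.0957
step 5: x_pred=-0.0209  r=-5.2091  x^+=-4.0996  v^+=-1.8912  a^+=-0.7952
step 6: x_pred=-7.1718  r=5.1118  x^+=-3.1693  v^+=-1.2557  a^+=-0.1088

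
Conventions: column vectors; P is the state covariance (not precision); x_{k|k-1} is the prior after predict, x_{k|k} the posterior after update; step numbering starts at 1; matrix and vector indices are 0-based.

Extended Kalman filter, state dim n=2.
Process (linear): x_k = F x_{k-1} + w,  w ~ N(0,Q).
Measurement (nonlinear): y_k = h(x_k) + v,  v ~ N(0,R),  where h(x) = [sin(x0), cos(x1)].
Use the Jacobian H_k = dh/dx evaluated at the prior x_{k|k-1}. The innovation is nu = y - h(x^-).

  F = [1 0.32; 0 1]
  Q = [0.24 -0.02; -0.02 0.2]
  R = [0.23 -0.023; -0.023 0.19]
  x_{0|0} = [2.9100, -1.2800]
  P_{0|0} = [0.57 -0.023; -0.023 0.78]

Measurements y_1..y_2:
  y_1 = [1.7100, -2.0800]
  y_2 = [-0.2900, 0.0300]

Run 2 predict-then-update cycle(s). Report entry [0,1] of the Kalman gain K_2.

K[0,1] = 0.0624

step 1: x^-=[2.5004, -1.2800]  P^-=[0.8752 0.2066; 0.2066 0.9800]  H_jac=[-0.8014 0.0000; 0.0000 0.9580]  S=[0.7920 -0.1816; -0.1816 1.0894]  K=[-0.8774 0.0354; -0.0119 0.8598]  nu=[1.1118, -2.3667]  x^+=[1.4411, -3.3281]  P^+=[0.2528 0.0281; 0.0281 0.1708]
step 2: x^-=[0.3761, -3.3281]  P^-=[0.5283 0.0627; 0.0627 0.3708]  H_jac=[0.9301 0.0000; 0.0000 -0.1854]  S=[0.6870 -0.0338; -0.0338 0.2028]  K=[0.7183 0.0624; 0.0688 -0.3277]  nu=[-0.6573, 1.0127]  x^+=[-0.0328, -3.7052]  P^+=[0.1761 0.0251; 0.0251 0.3443]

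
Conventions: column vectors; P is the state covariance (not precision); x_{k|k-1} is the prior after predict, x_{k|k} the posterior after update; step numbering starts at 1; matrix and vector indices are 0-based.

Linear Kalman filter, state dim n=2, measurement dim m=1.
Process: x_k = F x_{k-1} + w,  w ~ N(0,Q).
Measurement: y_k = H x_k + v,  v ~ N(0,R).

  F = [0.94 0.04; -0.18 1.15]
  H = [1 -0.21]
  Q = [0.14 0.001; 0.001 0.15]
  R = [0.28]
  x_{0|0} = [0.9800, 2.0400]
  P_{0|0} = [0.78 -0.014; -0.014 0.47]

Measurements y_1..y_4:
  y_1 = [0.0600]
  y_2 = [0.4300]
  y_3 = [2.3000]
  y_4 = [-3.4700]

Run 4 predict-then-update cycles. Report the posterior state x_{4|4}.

x_post = [-0.4104, 3.2390]

step 1: x^-=[1.0028, 2.1696]  P^-=[0.8289 -0.1244; -0.1244 0.8026]  S=[1.1965]  K=[0.7146; -0.2448]  nu=[-0.4872]  x^+=[0.6547, 2.2889]  P^+=[0.2179 0.0849; 0.0849 0.7309]
step 2: x^-=[0.7069, 2.5144]  P^-=[0.3401 0.0890; 0.0890 1.0885]  S=[0.6308]  K=[0.5096; -0.2214]  nu=[0.2511]  x^+=[0.8349, 2.4588]  P^+=[0.1763 0.1601; 0.1601 1.0576]
step 3: x^-=[0.8831, 2.6773]  P^-=[0.3095 0.1918; 0.1918 1.4881]  S=[0.5746]  K=[0.4686; -0.2102]  nu=[1.9791]  x^+=[1.8105, 2.2614]  P^+=[0.1834 0.2483; 0.2483 1.4628]
step 4: x^-=[1.7923, 2.2747]  P^-=[0.3230 0.3039; 0.3039 1.9876]  S=[0.5630]  K=[0.4604; -0.2015]  nu=[-4.7846]  x^+=[-0.4104, 3.2390]  P^+=[0.2037 0.3562; 0.3562 1.9648]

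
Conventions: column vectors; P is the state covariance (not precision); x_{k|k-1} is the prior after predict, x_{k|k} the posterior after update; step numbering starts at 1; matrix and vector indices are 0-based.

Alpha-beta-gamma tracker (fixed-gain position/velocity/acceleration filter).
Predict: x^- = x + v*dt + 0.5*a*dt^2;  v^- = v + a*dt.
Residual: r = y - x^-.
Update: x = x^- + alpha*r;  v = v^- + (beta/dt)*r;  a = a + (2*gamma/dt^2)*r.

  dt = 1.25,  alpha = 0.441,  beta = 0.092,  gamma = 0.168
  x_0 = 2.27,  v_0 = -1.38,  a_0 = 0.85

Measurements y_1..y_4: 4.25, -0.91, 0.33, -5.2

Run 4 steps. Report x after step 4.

step 1: x_pred=1.2091  r=3.0409  x^+=2.5501  v^+=-0.0937  a^+=1.5039
step 2: x_pred=3.6079  r=-4.5179  x^+=1.6155  v^+=1.4537  a^+=0.5324
step 3: x_pred=3.8486  r=-3.5186  x^+=2.2969  v^+=1.8602  a^+=-0.2243
step 4: x_pred=4.4469  r=-9.6469  x^+=0.1926  v^+=0.8699  a^+=-2.2987

x_post = 0.1926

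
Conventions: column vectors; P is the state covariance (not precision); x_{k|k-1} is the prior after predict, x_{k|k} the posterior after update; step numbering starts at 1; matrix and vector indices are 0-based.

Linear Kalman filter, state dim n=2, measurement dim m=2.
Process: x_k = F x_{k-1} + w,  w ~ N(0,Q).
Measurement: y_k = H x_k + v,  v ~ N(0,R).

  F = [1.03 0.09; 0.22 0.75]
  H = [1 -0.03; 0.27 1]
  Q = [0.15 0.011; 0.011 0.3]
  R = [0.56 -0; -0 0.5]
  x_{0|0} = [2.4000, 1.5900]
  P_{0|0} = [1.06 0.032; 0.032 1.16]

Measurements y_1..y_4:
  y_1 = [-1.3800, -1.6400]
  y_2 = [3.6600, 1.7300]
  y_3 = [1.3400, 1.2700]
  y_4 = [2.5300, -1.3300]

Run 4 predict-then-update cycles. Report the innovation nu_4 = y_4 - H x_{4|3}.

innov = [0.8390, -2.7261]

step 1: x^-=[2.6151, 1.7205]  P^-=[1.2899 0.3548; 0.3548 1.0144]  S=[1.8295 0.6698; 0.6698 1.8000]  K=[0.6439 0.1510; -0.0561 0.6376]  nu=[-3.9435, -4.0666]  x^+=[-0.5383, -0.6512]  P^+=[0.3600 -0.0217; -0.0217 0.3247]
step 2: x^-=[-0.6131, -0.6068]  P^-=[0.5305 0.0973; 0.0973 0.4929]  S=[1.0851 0.2250; 0.2250 1.0841]  K=[0.4600 0.1264; -0.0243 0.4839]  nu=[4.2549, 2.5024]  x^+=[1.6605, 0.5008]  P^+=[0.2574 -0.0063; -0.0063 0.2437]
step 3: x^-=[1.7553, 0.7409]  P^-=[0.4239 0.0808; 0.0808 0.4474]  S=[0.9794 0.1812; 0.1812 1.0220]  K=[0.4084 0.1187; -0.0167 0.4621]  nu=[-0.3931, 0.0552]  x^+=[1.6014, 0.7730]  P^+=[0.2286 -0.0024; -0.0024 0.2317]
step 4: x^-=[1.7190, 0.9320]  P^-=[0.3940 0.0765; 0.0765 0.4406]  S=[0.9498 0.1691; 0.1691 1.0107]  K=[0.3918 0.1154; -0.0150 0.4589]  nu=[0.8390, -2.7261]  x^+=[1.7330, -0.3317]  P^+=[0.2194 -0.0015; -0.0015 0.2299]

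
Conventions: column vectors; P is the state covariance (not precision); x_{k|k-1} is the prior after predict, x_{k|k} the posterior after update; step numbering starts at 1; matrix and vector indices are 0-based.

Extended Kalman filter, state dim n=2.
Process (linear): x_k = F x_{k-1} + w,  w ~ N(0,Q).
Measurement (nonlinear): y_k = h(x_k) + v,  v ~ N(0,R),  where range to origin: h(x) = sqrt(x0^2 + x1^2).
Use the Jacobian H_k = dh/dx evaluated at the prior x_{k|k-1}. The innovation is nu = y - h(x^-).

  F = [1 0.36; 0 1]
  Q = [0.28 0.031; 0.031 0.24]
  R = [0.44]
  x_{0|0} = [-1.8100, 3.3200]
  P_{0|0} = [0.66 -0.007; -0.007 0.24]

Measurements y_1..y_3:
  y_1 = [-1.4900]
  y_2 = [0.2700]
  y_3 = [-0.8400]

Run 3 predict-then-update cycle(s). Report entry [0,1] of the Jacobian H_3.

step 1: x^-=[-0.6148, 3.3200]  P^-=[0.9661 0.1104; 0.1104 0.4800]  H_jac=[-0.1821 0.9833]  S=[0.8966]  K=[-0.0751; 0.5040]  nu=[-4.8664]  x^+=[-0.2492, 0.8673]  P^+=[0.9610 0.1443; 0.1443 0.2523]
step 2: x^-=[0.0630, 0.8673]  P^-=[1.3776 0.2662; 0.2662 0.4923]  H_jac=[0.0725 0.9974]  S=[0.9754]  K=[0.3745; 0.5231]  nu=[-0.5996]  x^+=[-0.1615, 0.5537]  P^+=[1.2408 0.0751; 0.0751 0.2253]
step 3: x^-=[0.0378, 0.5537]  P^-=[1.6041 0.1872; 0.1872 0.4653]  H_jac=[0.0681 0.9977]  S=[0.9360]  K=[0.3162; 0.5096]  nu=[-1.3949]  x^+=[-0.4032, -0.1572]  P^+=[1.5105 0.0364; 0.0364 0.2223]

H_jac[0,1] = 0.9977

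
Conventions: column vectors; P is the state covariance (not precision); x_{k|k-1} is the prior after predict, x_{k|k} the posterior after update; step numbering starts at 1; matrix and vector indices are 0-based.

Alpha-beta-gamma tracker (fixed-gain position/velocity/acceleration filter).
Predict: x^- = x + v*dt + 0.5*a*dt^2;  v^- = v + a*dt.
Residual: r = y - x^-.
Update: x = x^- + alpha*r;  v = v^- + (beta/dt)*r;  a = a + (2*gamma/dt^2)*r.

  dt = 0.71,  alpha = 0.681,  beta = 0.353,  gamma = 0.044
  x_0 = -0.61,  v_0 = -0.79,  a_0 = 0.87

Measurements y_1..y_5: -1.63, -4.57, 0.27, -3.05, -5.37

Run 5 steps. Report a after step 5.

a_post = -0.0634

step 1: x_pred=-0.9516  r=-0.6784  x^+=-1.4136  v^+=-0.5096  a^+=0.7516
step 2: x_pred=-1.5860  r=-2.9840  x^+=-3.6181  v^+=-1.4596  a^+=0.2307
step 3: x_pred=-4.5963  r=4.8663  x^+=-1.2823  v^+=1.1236  a^+=1.0802
step 4: x_pred=-0.2123  r=-2.8377  x^+=-2.1448  v^+=0.4797  a^+=0.5848
step 5: x_pred=-1.6568  r=-3.7132  x^+=-4.1855  v^+=-0.9513  a^+=-0.0634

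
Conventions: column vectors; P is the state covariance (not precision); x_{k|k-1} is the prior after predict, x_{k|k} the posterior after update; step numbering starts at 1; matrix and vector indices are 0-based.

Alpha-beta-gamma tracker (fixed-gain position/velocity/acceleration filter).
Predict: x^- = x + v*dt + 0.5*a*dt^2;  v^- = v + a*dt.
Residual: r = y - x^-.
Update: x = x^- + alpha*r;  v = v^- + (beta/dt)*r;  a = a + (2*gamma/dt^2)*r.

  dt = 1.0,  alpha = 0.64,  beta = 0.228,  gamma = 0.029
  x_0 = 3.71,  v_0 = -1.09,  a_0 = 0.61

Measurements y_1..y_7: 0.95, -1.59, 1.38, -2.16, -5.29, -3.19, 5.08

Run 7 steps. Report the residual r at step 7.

step 1: x_pred=2.9250  r=-1.9750  x^+=1.6610  v^+=-0.9303  a^+=0.4954
step 2: x_pred=0.9784  r=-2.5684  x^+=-0.6654  v^+=-1.0205  a^+=0.3465
step 3: x_pred=-1.5126  r=2.8926  x^+=0.3387  v^+=-0.0145  a^+=0.5143
step 4: x_pred=0.5813  r=-2.7413  x^+=-1.1731  v^+=-0.1252  a^+=0.3553
step 5: x_pred=-1.1207  r=-4.1693  x^+=-3.7891  v^+=-0.7206  a^+=0.1134
step 6: x_pred=-4.4529  r=1.2629  x^+=-3.6447  v^+=-0.3192  a^+=0.1867
step 7: x_pred=-3.8705  r=8.9505  x^+=1.8578  v^+=1.9082  a^+=0.7058

resid = 8.9505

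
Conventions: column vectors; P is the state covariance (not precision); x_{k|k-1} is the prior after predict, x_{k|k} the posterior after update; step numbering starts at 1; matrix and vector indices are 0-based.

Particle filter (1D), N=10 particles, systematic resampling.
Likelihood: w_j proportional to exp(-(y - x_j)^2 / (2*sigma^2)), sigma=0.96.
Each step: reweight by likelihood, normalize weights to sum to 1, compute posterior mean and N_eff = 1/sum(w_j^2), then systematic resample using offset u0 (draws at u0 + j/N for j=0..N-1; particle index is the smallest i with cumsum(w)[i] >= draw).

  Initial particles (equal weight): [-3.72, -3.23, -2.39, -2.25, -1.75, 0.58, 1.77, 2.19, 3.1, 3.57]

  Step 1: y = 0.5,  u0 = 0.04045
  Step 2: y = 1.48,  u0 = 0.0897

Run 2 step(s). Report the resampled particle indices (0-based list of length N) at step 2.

resampled_idx = [1, 3, 4, 5, 6, 6, 7, 8, 9, 9]

step 1: w=[0.0000, 0.0003, 0.0062, 0.0094, 0.0367, 0.5697, 0.2383, 0.1214, 0.0146, 0.0034]  mean=0.9743  Neff=2.5142  idx=[4, 5, 5, 5, 5, 5, 6, 6, 6, 7]
step 2: w=[0.0005, 0.0940, 0.0940, 0.0940, 0.0940, 0.0940, 0.1394, 0.1394, 0.1394, 0.1110]  mean=1.2553  Neff=8.7062  idx=[1, 3, 4, 5, 6, 6, 7, 8, 9, 9]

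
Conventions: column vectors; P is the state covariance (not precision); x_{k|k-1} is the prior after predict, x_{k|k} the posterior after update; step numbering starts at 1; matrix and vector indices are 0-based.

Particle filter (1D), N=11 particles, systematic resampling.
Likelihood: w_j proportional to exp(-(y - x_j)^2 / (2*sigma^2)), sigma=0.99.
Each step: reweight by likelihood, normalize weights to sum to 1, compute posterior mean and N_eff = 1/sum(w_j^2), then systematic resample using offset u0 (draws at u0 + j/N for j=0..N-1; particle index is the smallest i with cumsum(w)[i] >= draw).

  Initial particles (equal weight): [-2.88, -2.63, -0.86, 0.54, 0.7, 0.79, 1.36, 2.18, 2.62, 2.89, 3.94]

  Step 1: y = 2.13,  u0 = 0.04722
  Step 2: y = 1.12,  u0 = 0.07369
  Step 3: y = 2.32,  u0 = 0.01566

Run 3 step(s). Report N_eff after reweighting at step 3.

N_eff = 9.1769

step 1: w=[0.0000, 0.0000, 0.0023, 0.0599, 0.0767, 0.0871, 0.1609, 0.2174, 0.1926, 0.1621, 0.0409]  mean=1.9801  Neff=6.4398  idx=[3, 4, 6, 6, 7, 7, 7, 8, 8, 9, 9]
step 2: w=[0.1310, 0.1422, 0.1511, 0.1511, 0.0877, 0.0877, 0.0877, 0.0494, 0.0494, 0.0315, 0.0315]  mean=1.5951  Neff=8.8549  idx=[0, 1, 1, 2, 3, 3, 4, 5, 6, 8, 10]
step 3: w=[0.0269, 0.0356, 0.0356, 0.0848, 0.0848, 0.0848, 0.1343, 0.1343, 0.1343, 0.1296, 0.1150]  mean=1.9606  Neff=9.1769  idx=[0, 3, 4, 5, 6, 6, 7, 8, 8, 9, 10]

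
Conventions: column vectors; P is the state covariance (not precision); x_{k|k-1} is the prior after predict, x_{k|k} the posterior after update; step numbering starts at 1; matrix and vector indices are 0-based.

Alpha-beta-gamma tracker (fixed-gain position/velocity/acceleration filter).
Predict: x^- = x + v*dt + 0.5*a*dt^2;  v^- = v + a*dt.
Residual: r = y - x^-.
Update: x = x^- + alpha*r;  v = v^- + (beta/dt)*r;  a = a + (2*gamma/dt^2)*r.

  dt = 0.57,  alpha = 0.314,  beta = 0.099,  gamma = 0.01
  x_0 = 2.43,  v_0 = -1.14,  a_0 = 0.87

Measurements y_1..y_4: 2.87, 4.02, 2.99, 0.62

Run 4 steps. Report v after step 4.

step 1: x_pred=1.9215  r=0.9485  x^+=2.2194  v^+=-0.4794  a^+=0.9284
step 2: x_pred=2.0969  r=1.9231  x^+=2.7008  v^+=0.3838  a^+=1.0468
step 3: x_pred=3.0896  r=-0.0996  x^+=3.0583  v^+=0.9632  a^+=1.0406
step 4: x_pred=3.7764  r=-3.1564  x^+=2.7853  v^+=1.0081  a^+=0.8463

v_post = 1.0081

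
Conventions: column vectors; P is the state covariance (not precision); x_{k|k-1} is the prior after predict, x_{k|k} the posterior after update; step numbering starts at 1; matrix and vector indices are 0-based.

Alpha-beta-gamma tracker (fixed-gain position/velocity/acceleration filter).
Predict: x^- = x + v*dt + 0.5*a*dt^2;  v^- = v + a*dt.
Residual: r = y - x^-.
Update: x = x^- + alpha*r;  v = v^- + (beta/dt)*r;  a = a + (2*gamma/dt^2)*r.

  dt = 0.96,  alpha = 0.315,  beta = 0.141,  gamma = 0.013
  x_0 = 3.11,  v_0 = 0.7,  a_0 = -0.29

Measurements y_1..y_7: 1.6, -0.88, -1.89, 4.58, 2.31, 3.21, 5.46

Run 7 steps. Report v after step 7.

v_post = 0.1168

step 1: x_pred=3.6484  r=-2.0484  x^+=3.0031  v^+=0.1207  a^+=-0.3478
step 2: x_pred=2.9588  r=-3.8388  x^+=1.7496  v^+=-0.7770  a^+=-0.4561
step 3: x_pred=0.7935  r=-2.6835  x^+=-0.0518  v^+=-1.6089  a^+=-0.5318
step 4: x_pred=-1.8414  r=6.4214  x^+=0.1813  v^+=-1.1763  a^+=-0.3506
step 5: x_pred=-1.1095  r=3.4195  x^+=-0.0324  v^+=-1.0107  a^+=-0.2542
step 6: x_pred=-1.1197  r=4.3297  x^+=0.2441  v^+=-0.6188  a^+=-0.1320
step 7: x_pred=-0.4107  r=5.8707  x^+=1.4386  v^+=0.1168  a^+=0.0336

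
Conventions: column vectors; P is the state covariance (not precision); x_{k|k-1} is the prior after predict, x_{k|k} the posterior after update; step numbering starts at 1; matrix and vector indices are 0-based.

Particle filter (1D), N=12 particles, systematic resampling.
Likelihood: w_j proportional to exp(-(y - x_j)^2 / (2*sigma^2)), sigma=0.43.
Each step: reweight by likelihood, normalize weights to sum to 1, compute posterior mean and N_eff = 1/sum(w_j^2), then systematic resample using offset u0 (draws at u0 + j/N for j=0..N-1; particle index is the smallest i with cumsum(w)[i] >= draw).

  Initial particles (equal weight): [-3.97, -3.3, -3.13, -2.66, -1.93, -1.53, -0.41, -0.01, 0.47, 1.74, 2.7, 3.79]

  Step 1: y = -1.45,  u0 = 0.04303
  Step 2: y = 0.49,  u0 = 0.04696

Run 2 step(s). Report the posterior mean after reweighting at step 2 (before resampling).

step 1: w=[0.0000, 0.0001, 0.0003, 0.0120, 0.3360, 0.6157, 0.0336, 0.0023, 0.0000, 0.0000, 0.0000, 0.0000]  mean=-1.6373  Neff=2.0272  idx=[4, 4, 4, 4, 5, 5, 5, 5, 5, 5, 5, 5]
step 2: w=[0.0010, 0.0010, 0.0010, 0.0010, 0.1245, 0.1245, 0.1245, 0.1245, 0.1245, 0.1245, 0.1245, 0.1245]  mean=-1.5316  Neff=8.0655  idx=[4, 5, 5, 6, 7, 7, 8, 9, 9, 10, 11, 11]

post_mean = -1.5316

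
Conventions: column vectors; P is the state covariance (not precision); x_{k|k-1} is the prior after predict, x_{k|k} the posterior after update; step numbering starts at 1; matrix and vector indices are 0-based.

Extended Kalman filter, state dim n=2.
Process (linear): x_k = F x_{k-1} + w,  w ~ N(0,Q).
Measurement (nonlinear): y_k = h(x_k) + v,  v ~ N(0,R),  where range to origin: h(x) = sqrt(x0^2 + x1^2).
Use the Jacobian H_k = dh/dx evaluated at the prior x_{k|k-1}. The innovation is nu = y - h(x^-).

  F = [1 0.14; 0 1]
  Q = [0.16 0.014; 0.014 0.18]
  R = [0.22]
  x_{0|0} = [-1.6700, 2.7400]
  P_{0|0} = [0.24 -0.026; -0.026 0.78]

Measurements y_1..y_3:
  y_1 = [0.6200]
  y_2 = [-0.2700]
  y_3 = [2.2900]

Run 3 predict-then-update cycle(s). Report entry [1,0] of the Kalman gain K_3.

K[1,0] = 0.7257

step 1: x^-=[-1.2864, 2.7400]  P^-=[0.4080 0.0972; 0.0972 0.9600]  H_jac=[-0.4250 0.9052]  S=[1.0055]  K=[-0.0849; 0.8231]  nu=[-2.4069]  x^+=[-1.0819, 0.7587]  P^+=[0.4008 0.1675; 0.1675 0.2787]
step 2: x^-=[-0.9757, 0.7587]  P^-=[0.6131 0.2205; 0.2205 0.4587]  H_jac=[-0.7894 0.6139]  S=[0.5612]  K=[-0.6212; 0.1915]  nu=[-1.5060]  x^+=[-0.0402, 0.4703]  P^+=[0.3965 0.2873; 0.2873 0.4381]
step 3: x^-=[0.0257, 0.4703]  P^-=[0.6456 0.3626; 0.3626 0.6181]  H_jac=[0.0545 0.9985]  S=[0.8777]  K=[0.4527; 0.7257]  nu=[1.8190]  x^+=[0.8491, 1.7904]  P^+=[0.4657 0.0743; 0.0743 0.1558]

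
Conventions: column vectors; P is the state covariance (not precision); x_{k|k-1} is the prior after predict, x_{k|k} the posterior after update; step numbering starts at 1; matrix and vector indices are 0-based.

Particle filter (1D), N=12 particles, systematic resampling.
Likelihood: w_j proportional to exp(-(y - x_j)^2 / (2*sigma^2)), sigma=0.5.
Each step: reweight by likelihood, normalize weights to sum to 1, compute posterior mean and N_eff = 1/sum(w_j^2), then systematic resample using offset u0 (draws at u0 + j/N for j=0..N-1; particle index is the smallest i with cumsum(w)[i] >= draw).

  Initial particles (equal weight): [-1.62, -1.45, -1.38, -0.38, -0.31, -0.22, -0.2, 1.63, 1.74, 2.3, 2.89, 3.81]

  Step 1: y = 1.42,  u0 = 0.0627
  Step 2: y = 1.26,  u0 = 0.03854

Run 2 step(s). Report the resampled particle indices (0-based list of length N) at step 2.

resampled_idx = [0, 1, 1, 2, 3, 4, 5, 6, 7, 7, 8, 9]

step 1: w=[0.0000, 0.0000, 0.0000, 0.0008, 0.0013, 0.0023, 0.0027, 0.4647, 0.4136, 0.1079, 0.0067, 0.0000]  mean=1.7430  Neff=2.5079  idx=[7, 7, 7, 7, 7, 8, 8, 8, 8, 8, 9, 9]
step 2: w=[0.1058, 0.1058, 0.1058, 0.1058, 0.1058, 0.0878, 0.0878, 0.0878, 0.0878, 0.0878, 0.0160, 0.0160]  mean=1.6997  Neff=10.5230  idx=[0, 1, 1, 2, 3, 4, 5, 6, 7, 7, 8, 9]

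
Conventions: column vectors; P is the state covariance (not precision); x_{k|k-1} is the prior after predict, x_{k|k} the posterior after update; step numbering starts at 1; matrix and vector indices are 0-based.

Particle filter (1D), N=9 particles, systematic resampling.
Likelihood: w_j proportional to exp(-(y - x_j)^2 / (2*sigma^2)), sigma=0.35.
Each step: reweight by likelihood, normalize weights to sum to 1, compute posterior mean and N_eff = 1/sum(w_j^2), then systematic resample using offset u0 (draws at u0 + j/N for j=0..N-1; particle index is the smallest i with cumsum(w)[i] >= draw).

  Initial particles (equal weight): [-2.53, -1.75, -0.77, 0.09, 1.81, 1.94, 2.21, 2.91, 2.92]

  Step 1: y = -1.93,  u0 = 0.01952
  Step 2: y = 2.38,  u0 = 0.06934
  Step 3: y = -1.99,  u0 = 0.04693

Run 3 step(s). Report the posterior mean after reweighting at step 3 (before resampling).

post_mean = -1.7500

step 1: w=[0.2072, 0.7891, 0.0037, 0.0000, 0.0000, 0.0000, 0.0000, 0.0000, 0.0000]  mean=-1.9080  Neff=1.5024  idx=[0, 0, 1, 1, 1, 1, 1, 1, 1]
step 2: w=[0.0000, 0.0000, 0.1429, 0.1429, 0.1429, 0.1429, 0.1429, 0.1429, 0.1429]  mean=-1.7500  Neff=7.0000  idx=[2, 3, 4, 4, 5, 6, 7, 7, 8]
step 3: w=[0.1111, 0.1111, 0.1111, 0.1111, 0.1111, 0.1111, 0.1111, 0.1111, 0.1111]  mean=-1.7500  Neff=9.0000  idx=[0, 1, 2, 3, 4, 5, 6, 7, 8]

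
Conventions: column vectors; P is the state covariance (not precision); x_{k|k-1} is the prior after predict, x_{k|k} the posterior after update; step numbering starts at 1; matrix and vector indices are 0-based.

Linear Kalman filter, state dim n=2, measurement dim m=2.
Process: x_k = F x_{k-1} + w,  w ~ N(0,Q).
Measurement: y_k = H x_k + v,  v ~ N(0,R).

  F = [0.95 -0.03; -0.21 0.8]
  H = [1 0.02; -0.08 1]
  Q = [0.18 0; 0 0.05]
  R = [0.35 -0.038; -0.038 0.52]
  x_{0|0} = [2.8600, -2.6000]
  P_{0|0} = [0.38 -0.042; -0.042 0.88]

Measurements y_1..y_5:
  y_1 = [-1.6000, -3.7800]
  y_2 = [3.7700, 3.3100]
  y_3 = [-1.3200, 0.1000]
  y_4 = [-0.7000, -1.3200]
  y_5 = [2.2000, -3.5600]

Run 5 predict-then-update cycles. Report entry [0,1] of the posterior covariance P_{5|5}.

step 1: x^-=[2.7950, -2.6806]  P^-=[0.5261 -0.1291; -0.1291 0.6441]  S=[0.8712 -0.1961; -0.1961 1.1881]  K=[0.5904 -0.0466; -0.0098 0.5492]  nu=[-4.3414, -0.8758]  x^+=[0.2725, -3.1191]  P^+=[0.2090 -0.0300; -0.0300 0.2835]
step 2: x^-=[0.3525, -2.5525]  P^-=[0.3706 -0.0715; -0.0715 0.2508]  S=[0.7178 -0.1340; -0.1340 0.7846]  K=[0.5064 -0.0424; -0.0326 0.3213]  nu=[3.4686, 5.8907]  x^+=[1.8591, -0.7727]  P^+=[0.1794 -0.0269; -0.0269 0.1662]
step 3: x^-=[1.7893, -1.0085]  P^-=[0.3436 -0.0604; -0.0604 0.1733]  S=[0.6912 -0.1223; -0.1223 0.7052]  K=[0.4882 -0.0400; -0.0389 0.2459]  nu=[-3.0891, 1.2517]  x^+=[0.2311, -0.5807]  P^+=[0.1729 -0.0255; -0.0255 0.1273]
step 4: x^-=[0.2369, -0.5131]  P^-=[0.3376 -0.0571; -0.0571 0.1477]  S=[0.6854 -0.1191; -0.1191 0.6790]  K=[0.4842 -0.0390; -0.0413 0.2170]  nu=[-0.9267, -0.7880]  x^+=[-0.1810, -0.6458]  P^+=[0.1714 -0.0249; -0.0249 0.1124]
step 5: x^-=[-0.1526, -0.4786]  P^-=[0.3362 -0.0560; -0.0560 0.1379]  S=[0.6841 -0.1181; -0.1181 0.6690]  K=[0.4832 -0.0387; -0.0424 0.2053]  nu=[2.3622, -3.0936]  x^+=[1.1085, -1.2139]  P^+=[0.1711 -0.0248; -0.0248 0.1064]

P_post[0,1] = -0.0248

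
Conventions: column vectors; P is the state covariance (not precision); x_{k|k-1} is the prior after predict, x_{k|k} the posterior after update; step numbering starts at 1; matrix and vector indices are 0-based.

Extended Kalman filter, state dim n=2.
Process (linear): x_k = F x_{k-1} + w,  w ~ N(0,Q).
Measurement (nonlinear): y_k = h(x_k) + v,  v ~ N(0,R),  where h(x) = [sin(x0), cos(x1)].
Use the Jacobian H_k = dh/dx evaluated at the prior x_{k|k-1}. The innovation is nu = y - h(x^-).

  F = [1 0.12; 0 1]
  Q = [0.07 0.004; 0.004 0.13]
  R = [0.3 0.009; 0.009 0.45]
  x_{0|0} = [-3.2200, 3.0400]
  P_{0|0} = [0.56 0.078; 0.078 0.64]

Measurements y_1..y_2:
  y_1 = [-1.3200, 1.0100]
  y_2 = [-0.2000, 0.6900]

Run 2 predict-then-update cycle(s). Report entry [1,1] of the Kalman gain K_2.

step 1: x^-=[-2.8552, 3.0400]  P^-=[0.6579 0.1588; 0.1588 0.7700]  H_jac=[-0.9593 0.0000; 0.0000 -0.1014]  S=[0.9054 0.0244; 0.0244 0.4579]  K=[-0.6971 0.0020; -0.1639 -0.1618]  nu=[-1.0375, 2.0048]  x^+=[-2.1278, 2.8857]  P^+=[0.2180 0.0528; 0.0528 0.7324]
step 2: x^-=[-1.7816, 2.8857]  P^-=[0.3112 0.1447; 0.1447 0.8624]  H_jac=[-0.2092 0.0000; 0.0000 -0.2531]  S=[0.3136 0.0167; 0.0167 0.5053]  K=[-0.2041 -0.0657; -0.0737 -0.4296]  nu=[0.7779, 1.6574]  x^+=[-2.0493, 2.1163]  P^+=[0.2955 0.1241; 0.1241 0.7664]

K[1,1] = -0.4296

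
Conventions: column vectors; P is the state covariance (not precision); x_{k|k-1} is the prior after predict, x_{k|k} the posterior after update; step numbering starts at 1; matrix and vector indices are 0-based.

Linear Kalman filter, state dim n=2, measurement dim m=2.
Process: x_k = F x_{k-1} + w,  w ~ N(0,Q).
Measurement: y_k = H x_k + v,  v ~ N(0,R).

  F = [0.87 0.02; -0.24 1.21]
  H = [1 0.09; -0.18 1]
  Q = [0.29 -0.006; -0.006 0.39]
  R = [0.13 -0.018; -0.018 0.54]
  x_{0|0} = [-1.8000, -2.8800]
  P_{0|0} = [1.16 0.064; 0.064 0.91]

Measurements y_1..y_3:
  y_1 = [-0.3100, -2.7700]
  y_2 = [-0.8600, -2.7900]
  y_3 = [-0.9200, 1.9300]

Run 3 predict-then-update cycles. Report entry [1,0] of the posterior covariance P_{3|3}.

step 1: x^-=[-1.6236, -3.0528]  P^-=[1.1706 -0.1591; -0.1591 1.7520]  S=[1.2861 -0.2276; -0.2276 2.3872]  K=[0.8866 -0.0704; 0.1331 0.7586]  nu=[1.5884, -0.0094]  x^+=[-0.2148, -2.8485]  P^+=[0.1194 -0.0325; -0.0325 0.4014]
step 2: x^-=[-0.2438, -3.3952]  P^-=[0.3794 -0.0553; -0.0553 1.0034]  S=[0.5076 -0.0504; -0.0504 1.5756]  K=[0.7322 -0.0550; 0.1333 0.6474]  nu=[-0.3106, 0.5613]  x^+=[-0.5021, -3.0732]  P^+=[0.0984 -0.0252; -0.0252 0.3427]
step 3: x^-=[-0.4983, -3.5980]  P^-=[0.3638 -0.0446; -0.0446 0.9120]  S=[0.4931 -0.0453; -0.0453 1.4799]  K=[0.7247 -0.0522; 0.1334 0.6258]  nu=[-0.0979, 5.4383]  x^+=[-0.8532, -0.2078]  P^+=[0.0973 -0.0237; -0.0237 0.3313]

P_post[1,0] = -0.0237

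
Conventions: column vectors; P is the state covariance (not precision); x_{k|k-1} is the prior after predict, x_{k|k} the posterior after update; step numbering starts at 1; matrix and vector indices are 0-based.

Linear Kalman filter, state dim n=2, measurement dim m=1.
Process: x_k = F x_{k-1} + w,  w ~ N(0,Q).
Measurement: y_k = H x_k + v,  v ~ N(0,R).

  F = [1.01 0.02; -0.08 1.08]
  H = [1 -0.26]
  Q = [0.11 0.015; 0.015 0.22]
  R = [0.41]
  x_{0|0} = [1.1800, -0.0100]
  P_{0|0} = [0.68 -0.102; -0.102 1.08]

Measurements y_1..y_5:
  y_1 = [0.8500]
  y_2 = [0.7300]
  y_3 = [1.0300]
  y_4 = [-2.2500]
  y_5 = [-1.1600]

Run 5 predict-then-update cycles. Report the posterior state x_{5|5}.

x_post = [-0.5630, 0.6757]

step 1: x^-=[1.1916, -0.1052]  P^-=[0.8000 -0.1277; -0.1277 1.5017]  S=[1.3779]  K=[0.6047; -0.3760]  nu=[-0.3690]  x^+=[0.9685, 0.0335]  P^+=[0.2962 0.1856; 0.1856 1.3068]
step 2: x^-=[0.9789, -0.0413]  P^-=[0.4201 0.2215; 0.2215 1.7141]  S=[0.8309]  K=[0.4364; -0.2699]  nu=[-0.2596]  x^+=[0.8656, 0.0288]  P^+=[0.2619 0.3193; 0.3193 1.6536]
step 3: x^-=[0.8748, -0.0381]  P^-=[0.3908 0.3773; 0.3773 2.0953]  S=[0.7462]  K=[0.3922; -0.2244]  nu=[0.1453]  x^+=[0.9318, -0.0707]  P^+=[0.2760 0.4430; 0.4430 2.0577]
step 4: x^-=[0.9397, -0.1509]  P^-=[0.4102 0.5197; 0.5197 2.5453]  S=[0.7221]  K=[0.3810; -0.1968]  nu=[-3.2289]  x^+=[-0.2906, 0.4846]  P^+=[0.3054 0.5738; 0.5738 2.5174]
step 5: x^-=[-0.2838, 0.5466]  P^-=[0.4457 0.6697; 0.6697 3.0590]  S=[0.7143]  K=[0.3803; -0.1759]  nu=[-0.7340]  x^+=[-0.5630, 0.6757]  P^+=[0.3425 0.7175; 0.7175 3.0369]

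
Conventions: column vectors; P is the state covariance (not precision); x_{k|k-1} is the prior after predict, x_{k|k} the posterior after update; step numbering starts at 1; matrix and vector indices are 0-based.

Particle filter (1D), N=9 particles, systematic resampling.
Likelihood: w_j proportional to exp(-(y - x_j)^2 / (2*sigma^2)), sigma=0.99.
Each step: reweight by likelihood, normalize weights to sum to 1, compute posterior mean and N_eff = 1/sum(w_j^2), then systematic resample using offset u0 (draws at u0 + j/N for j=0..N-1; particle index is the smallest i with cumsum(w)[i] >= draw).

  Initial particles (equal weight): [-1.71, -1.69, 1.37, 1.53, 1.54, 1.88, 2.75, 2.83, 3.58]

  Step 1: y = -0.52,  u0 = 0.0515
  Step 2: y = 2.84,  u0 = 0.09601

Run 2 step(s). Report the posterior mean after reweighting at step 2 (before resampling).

step 1: w=[0.3378, 0.3461, 0.1125, 0.0815, 0.0798, 0.0368, 0.0030, 0.0023, 0.0001]  mean=-0.6764  Neff=3.8321  idx=[0, 0, 0, 1, 1, 1, 2, 3, 4]
step 2: w=[0.0000, 0.0000, 0.0000, 0.0000, 0.0000, 0.0000, 0.2835, 0.3558, 0.3605]  mean=1.4878  Neff=2.9677  idx=[6, 6, 7, 7, 7, 8, 8, 8, 8]

post_mean = 1.4878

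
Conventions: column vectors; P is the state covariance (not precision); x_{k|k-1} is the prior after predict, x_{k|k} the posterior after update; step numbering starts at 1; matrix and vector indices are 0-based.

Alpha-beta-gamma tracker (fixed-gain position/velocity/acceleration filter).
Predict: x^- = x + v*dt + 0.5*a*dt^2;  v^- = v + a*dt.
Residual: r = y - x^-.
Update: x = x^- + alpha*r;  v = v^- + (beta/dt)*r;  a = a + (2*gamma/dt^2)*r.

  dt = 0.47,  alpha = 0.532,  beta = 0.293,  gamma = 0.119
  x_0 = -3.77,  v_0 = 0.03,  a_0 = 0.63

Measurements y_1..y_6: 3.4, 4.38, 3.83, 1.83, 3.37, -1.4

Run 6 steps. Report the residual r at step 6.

step 1: x_pred=-3.6863  r=7.0863  x^+=0.0836  v^+=4.7437  a^+=8.2649
step 2: x_pred=3.2260  r=1.1540  x^+=3.8399  v^+=9.3476  a^+=9.5082
step 3: x_pred=9.2835  r=-5.4535  x^+=6.3822  v^+=10.4167  a^+=3.6325
step 4: x_pred=11.6793  r=-9.8493  x^+=6.4395  v^+=5.9839  a^+=-6.9792
step 5: x_pred=8.4811  r=-5.1111  x^+=5.7620  v^+=-0.4826  a^+=-12.4860
step 6: x_pred=4.1561  r=-5.5561  x^+=1.2003  v^+=-9.8147  a^+=-18.4721

resid = -5.5561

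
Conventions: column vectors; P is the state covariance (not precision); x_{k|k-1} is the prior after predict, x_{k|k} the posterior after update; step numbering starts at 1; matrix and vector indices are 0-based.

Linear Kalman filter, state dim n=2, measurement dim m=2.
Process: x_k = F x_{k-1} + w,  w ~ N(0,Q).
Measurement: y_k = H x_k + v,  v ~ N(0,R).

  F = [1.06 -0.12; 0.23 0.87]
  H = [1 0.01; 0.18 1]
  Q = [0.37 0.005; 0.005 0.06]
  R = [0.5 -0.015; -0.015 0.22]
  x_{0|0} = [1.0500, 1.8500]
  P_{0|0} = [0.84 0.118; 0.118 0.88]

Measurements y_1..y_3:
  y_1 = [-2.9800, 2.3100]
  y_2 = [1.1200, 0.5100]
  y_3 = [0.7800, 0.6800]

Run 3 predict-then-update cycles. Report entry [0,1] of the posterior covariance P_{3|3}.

step 1: x^-=[0.8910, 1.8510]  P^-=[1.2965 0.2235; 0.2235 0.8177]  S=[1.8010 0.4504; 0.4504 1.1602]  K=[0.6896 0.1261; -0.0624 0.7637]  nu=[-3.8895, 0.2986]  x^+=[-1.7534, 2.3217]  P^+=[0.3433 -0.0444; -0.0444 0.1769]
step 2: x^-=[-2.1372, 1.6166]  P^-=[0.7696 0.0305; 0.0305 0.1943]  S=[1.2703 0.1560; 0.1560 0.4502]  K=[0.5849 0.1727; -0.0303 0.4543]  nu=[3.2411, -0.7219]  x^+=[-0.3662, 1.1906]  P^+=[0.2901 -0.0230; -0.0230 0.1045]
step 3: x^-=[-0.5311, 0.9516]  P^-=[0.7033 0.0442; 0.0442 0.1453]  S=[1.2042 0.1574; 0.1574 0.4040]  K=[0.5575 0.2057; -0.0122 0.3841]  nu=[1.3015, -0.1760]  x^+=[0.1584, 0.8680]  P^+=[0.2758 -0.0128; -0.0128 0.0870]

P_post[0,1] = -0.0128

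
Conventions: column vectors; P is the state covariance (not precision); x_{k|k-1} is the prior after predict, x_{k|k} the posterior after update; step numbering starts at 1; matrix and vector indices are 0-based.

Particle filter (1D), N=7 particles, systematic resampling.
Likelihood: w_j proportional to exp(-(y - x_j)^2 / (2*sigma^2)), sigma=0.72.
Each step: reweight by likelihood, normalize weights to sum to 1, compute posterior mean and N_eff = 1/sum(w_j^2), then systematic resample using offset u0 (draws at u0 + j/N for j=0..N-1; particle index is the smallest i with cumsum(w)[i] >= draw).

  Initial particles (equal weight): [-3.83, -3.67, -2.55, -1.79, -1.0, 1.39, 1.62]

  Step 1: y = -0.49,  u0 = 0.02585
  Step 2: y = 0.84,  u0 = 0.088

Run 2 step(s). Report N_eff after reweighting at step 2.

step 1: w=[0.0000, 0.0001, 0.0161, 0.1888, 0.7500, 0.0319, 0.0132]  mean=-1.0637  Neff=1.6679  idx=[3, 3, 4, 4, 4, 4, 4]
step 2: w=[0.0065, 0.0065, 0.1974, 0.1974, 0.1974, 0.1974, 0.1974]  mean=-1.0103  Neff=5.1313  idx=[2, 3, 3, 4, 5, 5, 6]

N_eff = 5.1313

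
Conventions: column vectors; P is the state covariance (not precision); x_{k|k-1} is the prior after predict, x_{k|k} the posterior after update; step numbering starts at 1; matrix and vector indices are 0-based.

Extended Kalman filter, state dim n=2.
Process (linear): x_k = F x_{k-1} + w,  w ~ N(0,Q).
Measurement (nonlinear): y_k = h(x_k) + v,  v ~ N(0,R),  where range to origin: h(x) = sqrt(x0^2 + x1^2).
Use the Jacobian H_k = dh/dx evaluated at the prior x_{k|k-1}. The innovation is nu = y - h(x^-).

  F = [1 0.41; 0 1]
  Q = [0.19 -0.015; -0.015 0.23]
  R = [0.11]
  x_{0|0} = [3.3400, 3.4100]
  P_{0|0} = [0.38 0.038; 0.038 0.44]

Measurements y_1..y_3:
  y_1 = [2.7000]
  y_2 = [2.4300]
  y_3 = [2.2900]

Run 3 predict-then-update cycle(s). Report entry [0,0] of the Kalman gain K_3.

K[0,0] = 0.6113

step 1: x^-=[4.7381, 3.4100]  P^-=[0.6751 0.2034; 0.2034 0.6700]  H_jac=[0.8117 0.5841]  S=[0.9762]  K=[0.6830; 0.5700]  nu=[-3.1376]  x^+=[2.5951, 1.6215]  P^+=[0.2197 -0.1767; -0.1767 0.3528]
step 2: x^-=[3.2599, 1.6215]  P^-=[0.3242 -0.0470; -0.0470 0.5828]  H_jac=[0.8954 0.4454]  S=[0.4480]  K=[0.6011; 0.4855]  nu=[-1.2110]  x^+=[2.5320, 1.0337]  P^+=[0.1623 -0.1777; -0.1777 0.4772]
step 3: x^-=[2.9558, 1.0337]  P^-=[0.2867 0.0029; 0.0029 0.7072]  H_jac=[0.9439 0.3301]  S=[0.4444]  K=[0.6113; 0.5316]  nu=[-0.8413]  x^+=[2.4415, 0.5865]  P^+=[0.1207 -0.1415; -0.1415 0.5817]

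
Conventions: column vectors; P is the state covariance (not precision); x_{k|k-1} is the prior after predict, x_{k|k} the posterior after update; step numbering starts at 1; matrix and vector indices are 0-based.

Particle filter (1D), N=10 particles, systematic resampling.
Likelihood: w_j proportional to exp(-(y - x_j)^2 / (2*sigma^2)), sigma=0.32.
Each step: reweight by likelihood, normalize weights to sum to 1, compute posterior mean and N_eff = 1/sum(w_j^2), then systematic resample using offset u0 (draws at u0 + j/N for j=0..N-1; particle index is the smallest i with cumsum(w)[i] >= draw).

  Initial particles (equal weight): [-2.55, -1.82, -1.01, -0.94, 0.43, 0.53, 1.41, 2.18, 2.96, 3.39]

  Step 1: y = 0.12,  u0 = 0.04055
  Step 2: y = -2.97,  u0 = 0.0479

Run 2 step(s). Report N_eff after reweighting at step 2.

step 1: w=[0.0000, 0.0000, 0.0018, 0.0039, 0.5835, 0.4105, 0.0003, 0.0000, 0.0000, 0.0000]  mean=0.4634  Neff=1.9645  idx=[4, 4, 4, 4, 4, 4, 5, 5, 5, 5]
step 2: w=[0.1629, 0.1629, 0.1629, 0.1629, 0.1629, 0.1629, 0.0056, 0.0056, 0.0056, 0.0056]  mean=0.4322  Neff=6.2736  idx=[0, 0, 1, 2, 2, 3, 3, 4, 5, 5]

N_eff = 6.2736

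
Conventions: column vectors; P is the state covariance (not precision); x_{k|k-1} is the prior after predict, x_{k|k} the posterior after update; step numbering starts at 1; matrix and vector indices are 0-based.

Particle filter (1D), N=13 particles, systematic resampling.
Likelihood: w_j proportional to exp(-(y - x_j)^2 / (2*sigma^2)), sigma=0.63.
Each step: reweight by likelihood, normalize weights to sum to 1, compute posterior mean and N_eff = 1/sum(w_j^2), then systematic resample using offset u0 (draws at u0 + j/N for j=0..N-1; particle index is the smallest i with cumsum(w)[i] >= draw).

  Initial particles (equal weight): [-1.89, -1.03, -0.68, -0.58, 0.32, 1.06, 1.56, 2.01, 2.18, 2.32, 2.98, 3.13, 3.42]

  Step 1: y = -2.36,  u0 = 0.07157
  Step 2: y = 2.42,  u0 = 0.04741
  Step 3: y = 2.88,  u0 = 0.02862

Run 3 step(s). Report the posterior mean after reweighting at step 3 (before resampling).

step 1: w=[0.8302, 0.1181, 0.0313, 0.0203, 0.0001, 0.0000, 0.0000, 0.0000, 0.0000, 0.0000, 0.0000, 0.0000, 0.0000]  mean=-1.7237  Neff=1.4193  idx=[0, 0, 0, 0, 0, 0, 0, 0, 0, 0, 1, 1, 3]
step 2: w=[0.0000, 0.0000, 0.0000, 0.0000, 0.0000, 0.0000, 0.0000, 0.0000, 0.0000, 0.0000, 0.0246, 0.0246, 0.9508]  mean=-0.6022  Neff=1.1046  idx=[11, 12, 12, 12, 12, 12, 12, 12, 12, 12, 12, 12, 12]
step 3: w=[0.0013, 0.0832, 0.0832, 0.0832, 0.0832, 0.0832, 0.0832, 0.0832, 0.0832, 0.0832, 0.0832, 0.0832, 0.0832]  mean=-0.5806  Neff=12.0304  idx=[1, 2, 3, 4, 5, 5, 6, 7, 8, 9, 10, 11, 12]

post_mean = -0.5806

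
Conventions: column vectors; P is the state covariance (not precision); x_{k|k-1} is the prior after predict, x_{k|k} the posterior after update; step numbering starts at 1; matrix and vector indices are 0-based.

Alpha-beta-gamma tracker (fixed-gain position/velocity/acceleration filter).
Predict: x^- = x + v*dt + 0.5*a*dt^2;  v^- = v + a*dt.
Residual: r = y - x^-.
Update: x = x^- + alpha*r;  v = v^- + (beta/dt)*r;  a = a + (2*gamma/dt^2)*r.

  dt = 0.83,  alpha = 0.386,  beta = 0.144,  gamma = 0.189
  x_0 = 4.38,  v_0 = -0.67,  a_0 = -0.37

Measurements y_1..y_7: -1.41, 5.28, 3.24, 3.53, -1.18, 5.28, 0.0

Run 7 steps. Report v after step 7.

v_post = 6.1046

step 1: x_pred=3.6965  r=-5.1065  x^+=1.7254  v^+=-1.8630  a^+=-3.1719
step 2: x_pred=-0.9135  r=6.1935  x^+=1.4772  v^+=-3.4212  a^+=0.2265
step 3: x_pred=-1.2844  r=4.5244  x^+=0.4620  v^+=-2.4483  a^+=2.7090
step 4: x_pred=-0.6369  r=4.1669  x^+=0.9715  v^+=0.5232  a^+=4.9954
step 5: x_pred=3.1264  r=-4.3064  x^+=1.4641  v^+=3.9222  a^+=2.6325
step 6: x_pred=5.6263  r=-0.3463  x^+=5.4926  v^+=6.0471  a^+=2.4424
step 7: x_pred=11.3530  r=-11.3530  x^+=6.9708  v^+=6.1046  a^+=-3.7870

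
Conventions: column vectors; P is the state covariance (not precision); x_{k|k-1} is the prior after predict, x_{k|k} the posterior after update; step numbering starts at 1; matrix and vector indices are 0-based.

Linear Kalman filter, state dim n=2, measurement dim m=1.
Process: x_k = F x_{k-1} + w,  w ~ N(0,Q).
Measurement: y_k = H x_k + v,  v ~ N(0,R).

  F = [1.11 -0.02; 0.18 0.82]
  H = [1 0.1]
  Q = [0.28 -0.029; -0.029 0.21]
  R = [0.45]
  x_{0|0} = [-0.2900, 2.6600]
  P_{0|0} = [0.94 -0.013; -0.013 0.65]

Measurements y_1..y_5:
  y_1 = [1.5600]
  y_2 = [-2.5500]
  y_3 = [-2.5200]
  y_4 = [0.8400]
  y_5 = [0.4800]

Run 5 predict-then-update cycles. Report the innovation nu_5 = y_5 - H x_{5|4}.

innov = [1.0952]

step 1: x^-=[-0.3751, 2.1290]  P^-=[1.4390 0.1364; 0.1364 0.6737]  S=[1.9230]  K=[0.7554; 0.1059]  nu=[1.7222]  x^+=[0.9258, 2.3115]  P^+=[0.3417 -0.0175; -0.0175 0.6521]
step 2: x^-=[0.9815, 2.0620]  P^-=[0.7020 0.0127; 0.0127 0.6544]  S=[1.1611]  K=[0.6057; 0.0673]  nu=[-3.7377]  x^+=[-1.2825, 1.8106]  P^+=[0.2760 -0.0346; -0.0346 0.6491]
step 3: x^-=[-1.4598, 1.2538]  P^-=[0.6219 -0.0159; -0.0159 0.6452]  S=[1.0752]  K=[0.5769; 0.0452]  nu=[-1.1856]  x^+=[-2.1438, 1.2002]  P^+=[0.2640 -0.0439; -0.0439 0.6430]
step 4: x^-=[-2.4036, 0.5983]  P^-=[0.6075 -0.0266; -0.0266 0.6379]  S=[1.0586]  K=[0.5714; 0.0351]  nu=[3.1838]  x^+=[-0.5845, 0.7101]  P^+=[0.2619 -0.0479; -0.0479 0.6366]
step 5: x^-=[-0.6629, 0.4770]  P^-=[0.6051 -0.0305; -0.0305 0.6324]  S=[1.0553]  K=[0.5705; 0.0310]  nu=[1.0952]  x^+=[-0.0381, 0.5110]  P^+=[0.2616 -0.0492; -0.0492 0.6314]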